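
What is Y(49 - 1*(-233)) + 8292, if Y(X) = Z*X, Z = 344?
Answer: 105300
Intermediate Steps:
Y(X) = 344*X
Y(49 - 1*(-233)) + 8292 = 344*(49 - 1*(-233)) + 8292 = 344*(49 + 233) + 8292 = 344*282 + 8292 = 97008 + 8292 = 105300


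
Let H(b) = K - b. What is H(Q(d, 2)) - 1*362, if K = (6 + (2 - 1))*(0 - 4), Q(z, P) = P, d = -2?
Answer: -392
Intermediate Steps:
K = -28 (K = (6 + 1)*(-4) = 7*(-4) = -28)
H(b) = -28 - b
H(Q(d, 2)) - 1*362 = (-28 - 1*2) - 1*362 = (-28 - 2) - 362 = -30 - 362 = -392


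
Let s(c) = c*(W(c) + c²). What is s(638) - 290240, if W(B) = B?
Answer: 259810876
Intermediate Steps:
s(c) = c*(c + c²)
s(638) - 290240 = 638²*(1 + 638) - 290240 = 407044*639 - 290240 = 260101116 - 290240 = 259810876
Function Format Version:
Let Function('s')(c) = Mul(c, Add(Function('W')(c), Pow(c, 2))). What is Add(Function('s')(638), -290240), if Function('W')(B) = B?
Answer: 259810876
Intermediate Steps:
Function('s')(c) = Mul(c, Add(c, Pow(c, 2)))
Add(Function('s')(638), -290240) = Add(Mul(Pow(638, 2), Add(1, 638)), -290240) = Add(Mul(407044, 639), -290240) = Add(260101116, -290240) = 259810876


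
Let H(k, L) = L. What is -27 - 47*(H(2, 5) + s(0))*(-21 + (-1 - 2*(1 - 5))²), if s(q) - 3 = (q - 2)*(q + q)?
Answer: -10555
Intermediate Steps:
s(q) = 3 + 2*q*(-2 + q) (s(q) = 3 + (q - 2)*(q + q) = 3 + (-2 + q)*(2*q) = 3 + 2*q*(-2 + q))
-27 - 47*(H(2, 5) + s(0))*(-21 + (-1 - 2*(1 - 5))²) = -27 - 47*(5 + (3 - 4*0 + 2*0²))*(-21 + (-1 - 2*(1 - 5))²) = -27 - 47*(5 + (3 + 0 + 2*0))*(-21 + (-1 - 2*(-4))²) = -27 - 47*(5 + (3 + 0 + 0))*(-21 + (-1 + 8)²) = -27 - 47*(5 + 3)*(-21 + 7²) = -27 - 376*(-21 + 49) = -27 - 376*28 = -27 - 47*224 = -27 - 10528 = -10555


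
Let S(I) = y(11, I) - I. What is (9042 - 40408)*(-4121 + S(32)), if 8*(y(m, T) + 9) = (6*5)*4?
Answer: 130074802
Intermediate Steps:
y(m, T) = 6 (y(m, T) = -9 + ((6*5)*4)/8 = -9 + (30*4)/8 = -9 + (1/8)*120 = -9 + 15 = 6)
S(I) = 6 - I
(9042 - 40408)*(-4121 + S(32)) = (9042 - 40408)*(-4121 + (6 - 1*32)) = -31366*(-4121 + (6 - 32)) = -31366*(-4121 - 26) = -31366*(-4147) = 130074802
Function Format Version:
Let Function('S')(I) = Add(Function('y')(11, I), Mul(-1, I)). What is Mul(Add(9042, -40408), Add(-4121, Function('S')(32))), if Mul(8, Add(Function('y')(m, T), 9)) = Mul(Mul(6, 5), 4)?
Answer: 130074802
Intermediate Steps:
Function('y')(m, T) = 6 (Function('y')(m, T) = Add(-9, Mul(Rational(1, 8), Mul(Mul(6, 5), 4))) = Add(-9, Mul(Rational(1, 8), Mul(30, 4))) = Add(-9, Mul(Rational(1, 8), 120)) = Add(-9, 15) = 6)
Function('S')(I) = Add(6, Mul(-1, I))
Mul(Add(9042, -40408), Add(-4121, Function('S')(32))) = Mul(Add(9042, -40408), Add(-4121, Add(6, Mul(-1, 32)))) = Mul(-31366, Add(-4121, Add(6, -32))) = Mul(-31366, Add(-4121, -26)) = Mul(-31366, -4147) = 130074802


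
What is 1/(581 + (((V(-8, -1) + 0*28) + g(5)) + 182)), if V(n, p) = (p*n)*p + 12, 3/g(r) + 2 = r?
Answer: 1/768 ≈ 0.0013021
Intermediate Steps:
g(r) = 3/(-2 + r)
V(n, p) = 12 + n*p**2 (V(n, p) = (n*p)*p + 12 = n*p**2 + 12 = 12 + n*p**2)
1/(581 + (((V(-8, -1) + 0*28) + g(5)) + 182)) = 1/(581 + ((((12 - 8*(-1)**2) + 0*28) + 3/(-2 + 5)) + 182)) = 1/(581 + ((((12 - 8*1) + 0) + 3/3) + 182)) = 1/(581 + ((((12 - 8) + 0) + 3*(1/3)) + 182)) = 1/(581 + (((4 + 0) + 1) + 182)) = 1/(581 + ((4 + 1) + 182)) = 1/(581 + (5 + 182)) = 1/(581 + 187) = 1/768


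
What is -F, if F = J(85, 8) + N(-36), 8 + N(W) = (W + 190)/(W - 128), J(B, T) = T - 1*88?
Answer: 7293/82 ≈ 88.939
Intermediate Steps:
J(B, T) = -88 + T (J(B, T) = T - 88 = -88 + T)
N(W) = -8 + (190 + W)/(-128 + W) (N(W) = -8 + (W + 190)/(W - 128) = -8 + (190 + W)/(-128 + W))
F = -7293/82 (F = (-88 + 8) + (1214 - 7*(-36))/(-128 - 36) = -80 + (1214 + 252)/(-164) = -80 - 1/164*1466 = -80 - 733/82 = -7293/82 ≈ -88.939)
-F = -1*(-7293/82) = 7293/82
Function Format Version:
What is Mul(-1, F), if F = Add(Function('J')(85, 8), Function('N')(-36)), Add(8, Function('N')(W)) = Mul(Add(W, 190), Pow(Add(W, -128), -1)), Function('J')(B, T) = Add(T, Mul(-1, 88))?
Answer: Rational(7293, 82) ≈ 88.939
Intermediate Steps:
Function('J')(B, T) = Add(-88, T) (Function('J')(B, T) = Add(T, -88) = Add(-88, T))
Function('N')(W) = Add(-8, Mul(Pow(Add(-128, W), -1), Add(190, W))) (Function('N')(W) = Add(-8, Mul(Add(W, 190), Pow(Add(W, -128), -1))) = Add(-8, Mul(Add(190, W), Pow(Add(-128, W), -1))) = Add(-8, Mul(Pow(Add(-128, W), -1), Add(190, W))))
F = Rational(-7293, 82) (F = Add(Add(-88, 8), Mul(Pow(Add(-128, -36), -1), Add(1214, Mul(-7, -36)))) = Add(-80, Mul(Pow(-164, -1), Add(1214, 252))) = Add(-80, Mul(Rational(-1, 164), 1466)) = Add(-80, Rational(-733, 82)) = Rational(-7293, 82) ≈ -88.939)
Mul(-1, F) = Mul(-1, Rational(-7293, 82)) = Rational(7293, 82)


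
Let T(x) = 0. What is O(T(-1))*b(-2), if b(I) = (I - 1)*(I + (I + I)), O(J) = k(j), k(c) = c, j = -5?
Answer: -90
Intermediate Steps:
O(J) = -5
b(I) = 3*I*(-1 + I) (b(I) = (-1 + I)*(I + 2*I) = (-1 + I)*(3*I) = 3*I*(-1 + I))
O(T(-1))*b(-2) = -15*(-2)*(-1 - 2) = -15*(-2)*(-3) = -5*18 = -90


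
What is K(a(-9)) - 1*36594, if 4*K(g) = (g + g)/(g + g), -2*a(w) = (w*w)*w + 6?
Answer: -146375/4 ≈ -36594.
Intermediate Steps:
a(w) = -3 - w**3/2 (a(w) = -((w*w)*w + 6)/2 = -(w**2*w + 6)/2 = -(w**3 + 6)/2 = -(6 + w**3)/2 = -3 - w**3/2)
K(g) = 1/4 (K(g) = ((g + g)/(g + g))/4 = ((2*g)/((2*g)))/4 = ((2*g)*(1/(2*g)))/4 = (1/4)*1 = 1/4)
K(a(-9)) - 1*36594 = 1/4 - 1*36594 = 1/4 - 36594 = -146375/4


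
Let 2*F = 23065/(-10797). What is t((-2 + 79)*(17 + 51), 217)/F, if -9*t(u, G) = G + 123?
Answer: 489464/13839 ≈ 35.368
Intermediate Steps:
t(u, G) = -41/3 - G/9 (t(u, G) = -(G + 123)/9 = -(123 + G)/9 = -41/3 - G/9)
F = -23065/21594 (F = (23065/(-10797))/2 = (23065*(-1/10797))/2 = (½)*(-23065/10797) = -23065/21594 ≈ -1.0681)
t((-2 + 79)*(17 + 51), 217)/F = (-41/3 - ⅑*217)/(-23065/21594) = (-41/3 - 217/9)*(-21594/23065) = -340/9*(-21594/23065) = 489464/13839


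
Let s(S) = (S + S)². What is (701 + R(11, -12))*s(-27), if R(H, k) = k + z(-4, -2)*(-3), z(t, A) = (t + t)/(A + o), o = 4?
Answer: 2044116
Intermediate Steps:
s(S) = 4*S² (s(S) = (2*S)² = 4*S²)
z(t, A) = 2*t/(4 + A) (z(t, A) = (t + t)/(A + 4) = (2*t)/(4 + A) = 2*t/(4 + A))
R(H, k) = 12 + k (R(H, k) = k + (2*(-4)/(4 - 2))*(-3) = k + (2*(-4)/2)*(-3) = k + (2*(-4)*(½))*(-3) = k - 4*(-3) = k + 12 = 12 + k)
(701 + R(11, -12))*s(-27) = (701 + (12 - 12))*(4*(-27)²) = (701 + 0)*(4*729) = 701*2916 = 2044116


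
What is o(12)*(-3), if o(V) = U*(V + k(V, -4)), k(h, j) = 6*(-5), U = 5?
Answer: 270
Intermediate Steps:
k(h, j) = -30
o(V) = -150 + 5*V (o(V) = 5*(V - 30) = 5*(-30 + V) = -150 + 5*V)
o(12)*(-3) = (-150 + 5*12)*(-3) = (-150 + 60)*(-3) = -90*(-3) = 270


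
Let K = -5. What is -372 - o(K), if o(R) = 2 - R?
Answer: -379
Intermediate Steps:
-372 - o(K) = -372 - (2 - 1*(-5)) = -372 - (2 + 5) = -372 - 1*7 = -372 - 7 = -379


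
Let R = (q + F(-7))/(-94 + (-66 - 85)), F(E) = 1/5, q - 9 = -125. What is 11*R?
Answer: 6369/1225 ≈ 5.1992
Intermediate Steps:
q = -116 (q = 9 - 125 = -116)
F(E) = 1/5
R = 579/1225 (R = (-116 + 1/5)/(-94 + (-66 - 85)) = -579/(5*(-94 - 151)) = -579/5/(-245) = -579/5*(-1/245) = 579/1225 ≈ 0.47265)
11*R = 11*(579/1225) = 6369/1225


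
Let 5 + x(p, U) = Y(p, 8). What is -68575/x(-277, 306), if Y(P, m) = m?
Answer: -68575/3 ≈ -22858.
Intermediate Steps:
x(p, U) = 3 (x(p, U) = -5 + 8 = 3)
-68575/x(-277, 306) = -68575/3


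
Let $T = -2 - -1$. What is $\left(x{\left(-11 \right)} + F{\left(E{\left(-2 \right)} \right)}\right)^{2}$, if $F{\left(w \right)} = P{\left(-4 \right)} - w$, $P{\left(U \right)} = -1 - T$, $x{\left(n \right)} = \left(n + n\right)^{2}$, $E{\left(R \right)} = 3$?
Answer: $231361$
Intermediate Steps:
$x{\left(n \right)} = 4 n^{2}$ ($x{\left(n \right)} = \left(2 n\right)^{2} = 4 n^{2}$)
$T = -1$ ($T = -2 + 1 = -1$)
$P{\left(U \right)} = 0$ ($P{\left(U \right)} = -1 - -1 = -1 + 1 = 0$)
$F{\left(w \right)} = - w$ ($F{\left(w \right)} = 0 - w = - w$)
$\left(x{\left(-11 \right)} + F{\left(E{\left(-2 \right)} \right)}\right)^{2} = \left(4 \left(-11\right)^{2} - 3\right)^{2} = \left(4 \cdot 121 - 3\right)^{2} = \left(484 - 3\right)^{2} = 481^{2} = 231361$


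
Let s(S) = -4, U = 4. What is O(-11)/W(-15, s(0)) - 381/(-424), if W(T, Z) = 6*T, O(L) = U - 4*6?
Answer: 4277/3816 ≈ 1.1208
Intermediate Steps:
O(L) = -20 (O(L) = 4 - 4*6 = 4 - 24 = -20)
O(-11)/W(-15, s(0)) - 381/(-424) = -20/(6*(-15)) - 381/(-424) = -20/(-90) - 381*(-1/424) = -20*(-1/90) + 381/424 = 2/9 + 381/424 = 4277/3816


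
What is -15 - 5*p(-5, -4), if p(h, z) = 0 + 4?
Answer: -35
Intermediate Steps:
p(h, z) = 4
-15 - 5*p(-5, -4) = -15 - 5*4 = -15 - 20 = -35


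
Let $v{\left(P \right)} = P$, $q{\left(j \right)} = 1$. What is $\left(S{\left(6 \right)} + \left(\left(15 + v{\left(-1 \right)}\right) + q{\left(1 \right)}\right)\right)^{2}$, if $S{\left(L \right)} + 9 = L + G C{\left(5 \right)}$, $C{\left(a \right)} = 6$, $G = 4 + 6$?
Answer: $5184$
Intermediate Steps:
$G = 10$
$S{\left(L \right)} = 51 + L$ ($S{\left(L \right)} = -9 + \left(L + 10 \cdot 6\right) = -9 + \left(L + 60\right) = -9 + \left(60 + L\right) = 51 + L$)
$\left(S{\left(6 \right)} + \left(\left(15 + v{\left(-1 \right)}\right) + q{\left(1 \right)}\right)\right)^{2} = \left(\left(51 + 6\right) + \left(\left(15 - 1\right) + 1\right)\right)^{2} = \left(57 + \left(14 + 1\right)\right)^{2} = \left(57 + 15\right)^{2} = 72^{2} = 5184$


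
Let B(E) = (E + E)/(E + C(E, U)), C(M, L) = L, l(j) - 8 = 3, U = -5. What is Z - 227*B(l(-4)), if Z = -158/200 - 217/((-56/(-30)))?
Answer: -71203/75 ≈ -949.37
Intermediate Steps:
l(j) = 11 (l(j) = 8 + 3 = 11)
Z = -2926/25 (Z = -158*1/200 - 217/((-56*(-1/30))) = -79/100 - 217/28/15 = -79/100 - 217*15/28 = -79/100 - 465/4 = -2926/25 ≈ -117.04)
B(E) = 2*E/(-5 + E) (B(E) = (E + E)/(E - 5) = (2*E)/(-5 + E) = 2*E/(-5 + E))
Z - 227*B(l(-4)) = -2926/25 - 454*11/(-5 + 11) = -2926/25 - 454*11/6 = -2926/25 - 227*11/3 = -2926/25 - 2497/3 = -71203/75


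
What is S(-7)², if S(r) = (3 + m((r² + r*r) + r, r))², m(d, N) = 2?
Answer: 625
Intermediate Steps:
S(r) = 25 (S(r) = (3 + 2)² = 5² = 25)
S(-7)² = 25² = 625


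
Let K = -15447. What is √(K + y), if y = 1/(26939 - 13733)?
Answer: I*√2693932627686/13206 ≈ 124.29*I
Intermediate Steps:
y = 1/13206 ≈ 7.5723e-5
√(K + y) = √(-15447 + 1/13206) = √(-203993081/13206) = I*√2693932627686/13206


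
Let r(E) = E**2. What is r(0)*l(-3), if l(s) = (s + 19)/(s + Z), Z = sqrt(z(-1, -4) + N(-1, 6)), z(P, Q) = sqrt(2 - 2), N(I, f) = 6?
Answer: 0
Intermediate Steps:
z(P, Q) = 0 (z(P, Q) = sqrt(0) = 0)
Z = sqrt(6) (Z = sqrt(0 + 6) = sqrt(6) ≈ 2.4495)
l(s) = (19 + s)/(s + sqrt(6)) (l(s) = (s + 19)/(s + sqrt(6)) = (19 + s)/(s + sqrt(6)))
r(0)*l(-3) = 0**2*((19 - 3)/(-3 + sqrt(6))) = 0*(16/(-3 + sqrt(6))) = 0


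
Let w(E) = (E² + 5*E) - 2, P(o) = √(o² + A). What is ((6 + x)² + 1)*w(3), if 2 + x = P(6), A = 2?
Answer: 1210 + 176*√38 ≈ 2294.9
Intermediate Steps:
P(o) = √(2 + o²) (P(o) = √(o² + 2) = √(2 + o²))
x = -2 + √38 (x = -2 + √(2 + 6²) = -2 + √(2 + 36) = -2 + √38 ≈ 4.1644)
w(E) = -2 + E² + 5*E
((6 + x)² + 1)*w(3) = ((6 + (-2 + √38))² + 1)*(-2 + 3² + 5*3) = ((4 + √38)² + 1)*(-2 + 9 + 15) = (1 + (4 + √38)²)*22 = 22 + 22*(4 + √38)²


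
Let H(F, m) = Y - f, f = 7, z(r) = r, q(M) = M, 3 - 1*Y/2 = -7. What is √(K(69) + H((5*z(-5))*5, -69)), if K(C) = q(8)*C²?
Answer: √38101 ≈ 195.19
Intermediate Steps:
Y = 20 (Y = 6 - 2*(-7) = 6 + 14 = 20)
H(F, m) = 13 (H(F, m) = 20 - 1*7 = 20 - 7 = 13)
K(C) = 8*C²
√(K(69) + H((5*z(-5))*5, -69)) = √(8*69² + 13) = √(8*4761 + 13) = √(38088 + 13) = √38101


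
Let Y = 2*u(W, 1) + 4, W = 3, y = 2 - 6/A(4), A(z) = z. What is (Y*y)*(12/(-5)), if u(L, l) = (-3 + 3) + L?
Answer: -12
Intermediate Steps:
y = ½ (y = 2 - 6/4 = 2 - 6*¼ = 2 - 3/2 = ½ ≈ 0.50000)
u(L, l) = L (u(L, l) = 0 + L = L)
Y = 10 (Y = 2*3 + 4 = 6 + 4 = 10)
(Y*y)*(12/(-5)) = (10*(½))*(12/(-5)) = 5*(12*(-⅕)) = 5*(-12/5) = -12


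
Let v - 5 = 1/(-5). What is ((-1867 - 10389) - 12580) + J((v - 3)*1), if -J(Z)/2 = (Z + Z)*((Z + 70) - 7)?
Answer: -632564/25 ≈ -25303.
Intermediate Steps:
v = 24/5 (v = 5 + 1/(-5) = 5 + 1*(-⅕) = 5 - ⅕ = 24/5 ≈ 4.8000)
J(Z) = -4*Z*(63 + Z) (J(Z) = -2*(Z + Z)*((Z + 70) - 7) = -2*2*Z*((70 + Z) - 7) = -2*2*Z*(63 + Z) = -4*Z*(63 + Z))
((-1867 - 10389) - 12580) + J((v - 3)*1) = ((-1867 - 10389) - 12580) - 4*(24/5 - 3)*1*(63 + (24/5 - 3)*1) = (-12256 - 12580) - 4*(9/5)*1*(63 + (9/5)*1) = -24836 - 4*9/5*(63 + 9/5) = -24836 - 4*9/5*324/5 = -24836 - 11664/25 = -632564/25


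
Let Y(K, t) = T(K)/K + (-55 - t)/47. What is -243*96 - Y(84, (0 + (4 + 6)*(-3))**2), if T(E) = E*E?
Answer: -1099409/47 ≈ -23392.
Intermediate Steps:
T(E) = E**2
Y(K, t) = -55/47 + K - t/47 (Y(K, t) = K**2/K + (-55 - t)/47 = K + (-55 - t)*(1/47) = K + (-55/47 - t/47) = -55/47 + K - t/47)
-243*96 - Y(84, (0 + (4 + 6)*(-3))**2) = -243*96 - (-55/47 + 84 - (0 + (4 + 6)*(-3))**2/47) = -23328 - (-55/47 + 84 - (0 + 10*(-3))**2/47) = -23328 - (-55/47 + 84 - (0 - 30)**2/47) = -23328 - (-55/47 + 84 - 1/47*(-30)**2) = -23328 - (-55/47 + 84 - 1/47*900) = -23328 - (-55/47 + 84 - 900/47) = -23328 - 1*2993/47 = -23328 - 2993/47 = -1099409/47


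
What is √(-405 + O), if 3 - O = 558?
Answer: 8*I*√15 ≈ 30.984*I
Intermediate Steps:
O = -555 (O = 3 - 1*558 = 3 - 558 = -555)
√(-405 + O) = √(-405 - 555) = √(-960) = 8*I*√15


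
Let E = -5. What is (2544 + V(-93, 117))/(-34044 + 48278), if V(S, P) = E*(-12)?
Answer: 1302/7117 ≈ 0.18294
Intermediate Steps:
V(S, P) = 60 (V(S, P) = -5*(-12) = 60)
(2544 + V(-93, 117))/(-34044 + 48278) = (2544 + 60)/(-34044 + 48278) = 2604/14234 = 2604*(1/14234) = 1302/7117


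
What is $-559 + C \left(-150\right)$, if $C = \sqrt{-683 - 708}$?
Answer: $-559 - 150 i \sqrt{1391} \approx -559.0 - 5594.4 i$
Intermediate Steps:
$C = i \sqrt{1391}$ ($C = \sqrt{-1391} = i \sqrt{1391} \approx 37.296 i$)
$-559 + C \left(-150\right) = -559 + i \sqrt{1391} \left(-150\right) = -559 - 150 i \sqrt{1391}$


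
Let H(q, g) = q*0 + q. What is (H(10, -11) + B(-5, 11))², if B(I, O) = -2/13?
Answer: 16384/169 ≈ 96.947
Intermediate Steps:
B(I, O) = -2/13 (B(I, O) = -2*1/13 = -2/13)
H(q, g) = q (H(q, g) = 0 + q = q)
(H(10, -11) + B(-5, 11))² = (10 - 2/13)² = (128/13)² = 16384/169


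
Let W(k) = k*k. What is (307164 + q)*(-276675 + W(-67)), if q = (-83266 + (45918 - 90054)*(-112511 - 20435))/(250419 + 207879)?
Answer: -19956714028580366/229149 ≈ -8.7091e+10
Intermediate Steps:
W(k) = k**2
q = 2933810695/229149 (q = (-83266 - 44136*(-132946))/458298 = (-83266 + 5867704656)*(1/458298) = 5867621390*(1/458298) = 2933810695/229149 ≈ 12803.)
(307164 + q)*(-276675 + W(-67)) = (307164 + 2933810695/229149)*(-276675 + (-67)**2) = 73320134131*(-276675 + 4489)/229149 = (73320134131/229149)*(-272186) = -19956714028580366/229149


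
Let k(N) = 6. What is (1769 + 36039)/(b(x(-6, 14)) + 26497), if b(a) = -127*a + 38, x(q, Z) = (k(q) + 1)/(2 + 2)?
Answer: 151232/105251 ≈ 1.4369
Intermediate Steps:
x(q, Z) = 7/4 (x(q, Z) = (6 + 1)/(2 + 2) = 7/4)
b(a) = 38 - 127*a
(1769 + 36039)/(b(x(-6, 14)) + 26497) = (1769 + 36039)/((38 - 127*7/4) + 26497) = 37808/((38 - 889/4) + 26497) = 37808/(-737/4 + 26497) = 37808/(105251/4) = 37808*(4/105251) = 151232/105251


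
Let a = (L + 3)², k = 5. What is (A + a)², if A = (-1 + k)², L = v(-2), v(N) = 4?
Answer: 4225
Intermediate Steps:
L = 4
A = 16 (A = (-1 + 5)² = 4² = 16)
a = 49 (a = (4 + 3)² = 7² = 49)
(A + a)² = (16 + 49)² = 65² = 4225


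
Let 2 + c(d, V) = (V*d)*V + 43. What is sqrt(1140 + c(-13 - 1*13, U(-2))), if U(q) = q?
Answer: sqrt(1077) ≈ 32.818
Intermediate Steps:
c(d, V) = 41 + d*V**2 (c(d, V) = -2 + ((V*d)*V + 43) = -2 + (d*V**2 + 43) = -2 + (43 + d*V**2) = 41 + d*V**2)
sqrt(1140 + c(-13 - 1*13, U(-2))) = sqrt(1140 + (41 + (-13 - 1*13)*(-2)**2)) = sqrt(1140 + (41 + (-13 - 13)*4)) = sqrt(1140 + (41 - 26*4)) = sqrt(1140 + (41 - 104)) = sqrt(1140 - 63) = sqrt(1077)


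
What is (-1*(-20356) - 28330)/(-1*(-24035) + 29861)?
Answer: -3987/26948 ≈ -0.14795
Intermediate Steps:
(-1*(-20356) - 28330)/(-1*(-24035) + 29861) = (20356 - 28330)/(24035 + 29861) = -7974/53896 = -7974*1/53896 = -3987/26948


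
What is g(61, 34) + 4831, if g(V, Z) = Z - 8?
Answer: 4857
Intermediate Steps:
g(V, Z) = -8 + Z
g(61, 34) + 4831 = (-8 + 34) + 4831 = 26 + 4831 = 4857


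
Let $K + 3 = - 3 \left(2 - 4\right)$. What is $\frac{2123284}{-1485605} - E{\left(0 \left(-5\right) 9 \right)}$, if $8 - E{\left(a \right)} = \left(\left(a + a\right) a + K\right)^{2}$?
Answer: $- \frac{637679}{1485605} \approx -0.42924$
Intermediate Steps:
$K = 3$ ($K = -3 - 3 \left(2 - 4\right) = -3 - -6 = -3 + 6 = 3$)
$E{\left(a \right)} = 8 - \left(3 + 2 a^{2}\right)^{2}$ ($E{\left(a \right)} = 8 - \left(\left(a + a\right) a + 3\right)^{2} = 8 - \left(2 a a + 3\right)^{2} = 8 - \left(2 a^{2} + 3\right)^{2} = 8 - \left(3 + 2 a^{2}\right)^{2}$)
$\frac{2123284}{-1485605} - E{\left(0 \left(-5\right) 9 \right)} = \frac{2123284}{-1485605} - \left(8 - \left(3 + 2 \left(0 \left(-5\right) 9\right)^{2}\right)^{2}\right) = 2123284 \left(- \frac{1}{1485605}\right) - \left(8 - \left(3 + 2 \left(0 \cdot 9\right)^{2}\right)^{2}\right) = - \frac{2123284}{1485605} - \left(8 - \left(3 + 2 \cdot 0^{2}\right)^{2}\right) = - \frac{2123284}{1485605} - \left(8 - \left(3 + 2 \cdot 0\right)^{2}\right) = - \frac{2123284}{1485605} - \left(8 - \left(3 + 0\right)^{2}\right) = - \frac{2123284}{1485605} - \left(8 - 3^{2}\right) = - \frac{2123284}{1485605} - \left(8 - 9\right) = - \frac{2123284}{1485605} - -1 = - \frac{2123284}{1485605} + 1 = - \frac{637679}{1485605}$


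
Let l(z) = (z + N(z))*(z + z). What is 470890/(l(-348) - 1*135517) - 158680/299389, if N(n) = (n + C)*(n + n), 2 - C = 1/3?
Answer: -26745699219770/50196373179913 ≈ -0.53282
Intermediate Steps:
C = 5/3 (C = 2 - 1/3 = 5/3 ≈ 1.6667)
N(n) = 2*n*(5/3 + n) (N(n) = (n + 5/3)*(n + n) = (5/3 + n)*(2*n) = 2*n*(5/3 + n))
l(z) = 2*z*(z + 2*z*(5 + 3*z)/3) (l(z) = (z + 2*z*(5 + 3*z)/3)*(z + z) = (z + 2*z*(5 + 3*z)/3)*(2*z) = 2*z*(z + 2*z*(5 + 3*z)/3))
470890/(l(-348) - 1*135517) - 158680/299389 = 470890/((-348)**2*(26/3 + 4*(-348)) - 1*135517) - 158680/299389 = 470890/(121104*(26/3 - 1392) - 135517) - 158680*1/299389 = 470890/(121104*(-4150/3) - 135517) - 158680/299389 = 470890/(-167527200 - 135517) - 158680/299389 = 470890/(-167662717) - 158680/299389 = 470890*(-1/167662717) - 158680/299389 = -470890/167662717 - 158680/299389 = -26745699219770/50196373179913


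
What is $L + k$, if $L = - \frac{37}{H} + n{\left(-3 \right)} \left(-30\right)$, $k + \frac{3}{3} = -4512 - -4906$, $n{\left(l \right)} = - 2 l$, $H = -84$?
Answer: $\frac{17929}{84} \approx 213.44$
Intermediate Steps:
$k = 393$ ($k = -1 - -394 = -1 + \left(-4512 + 4906\right) = -1 + 394 = 393$)
$L = - \frac{15083}{84}$ ($L = - \frac{37}{-84} + \left(-2\right) \left(-3\right) \left(-30\right) = \left(-37\right) \left(- \frac{1}{84}\right) + 6 \left(-30\right) = \frac{37}{84} - 180 = - \frac{15083}{84} \approx -179.56$)
$L + k = - \frac{15083}{84} + 393 = \frac{17929}{84}$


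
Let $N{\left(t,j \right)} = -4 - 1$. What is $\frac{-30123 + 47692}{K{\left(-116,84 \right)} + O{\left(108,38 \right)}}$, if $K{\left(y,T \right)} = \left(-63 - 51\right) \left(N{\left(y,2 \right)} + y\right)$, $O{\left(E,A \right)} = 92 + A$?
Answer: $\frac{17569}{13924} \approx 1.2618$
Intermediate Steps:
$N{\left(t,j \right)} = -5$
$K{\left(y,T \right)} = 570 - 114 y$ ($K{\left(y,T \right)} = \left(-63 - 51\right) \left(-5 + y\right) = - 114 \left(-5 + y\right) = 570 - 114 y$)
$\frac{-30123 + 47692}{K{\left(-116,84 \right)} + O{\left(108,38 \right)}} = \frac{-30123 + 47692}{\left(570 - -13224\right) + \left(92 + 38\right)} = \frac{17569}{\left(570 + 13224\right) + 130} = \frac{17569}{13794 + 130} = \frac{17569}{13924}$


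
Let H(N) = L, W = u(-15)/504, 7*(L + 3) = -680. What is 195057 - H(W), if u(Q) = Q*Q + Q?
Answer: 1366100/7 ≈ 1.9516e+5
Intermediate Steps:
u(Q) = Q + Q² (u(Q) = Q² + Q = Q + Q²)
L = -701/7 (L = -3 + (⅐)*(-680) = -3 - 680/7 = -701/7 ≈ -100.14)
W = 5/12 (W = -15*(1 - 15)/504 = -15*(-14)*(1/504) = 210*(1/504) = 5/12 ≈ 0.41667)
H(N) = -701/7
195057 - H(W) = 195057 - 1*(-701/7) = 195057 + 701/7 = 1366100/7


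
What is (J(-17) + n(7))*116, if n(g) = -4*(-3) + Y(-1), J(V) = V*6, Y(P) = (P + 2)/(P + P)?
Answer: -10498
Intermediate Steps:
Y(P) = (2 + P)/(2*P) (Y(P) = (2 + P)/((2*P)) = (2 + P)*(1/(2*P)) = (2 + P)/(2*P))
J(V) = 6*V
n(g) = 23/2 (n(g) = -4*(-3) + (½)*(2 - 1)/(-1) = 12 + (½)*(-1)*1 = 12 - ½ = 23/2)
(J(-17) + n(7))*116 = (6*(-17) + 23/2)*116 = (-102 + 23/2)*116 = -181/2*116 = -10498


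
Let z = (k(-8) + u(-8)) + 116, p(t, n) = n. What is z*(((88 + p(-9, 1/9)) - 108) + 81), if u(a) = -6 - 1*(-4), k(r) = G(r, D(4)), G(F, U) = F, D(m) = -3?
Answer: 58300/9 ≈ 6477.8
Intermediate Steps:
k(r) = r
u(a) = -2 (u(a) = -6 + 4 = -2)
z = 106 (z = (-8 - 2) + 116 = -10 + 116 = 106)
z*(((88 + p(-9, 1/9)) - 108) + 81) = 106*(((88 + 1/9) - 108) + 81) = 106*(((88 + ⅑) - 108) + 81) = 106*((793/9 - 108) + 81) = 106*(-179/9 + 81) = 106*(550/9) = 58300/9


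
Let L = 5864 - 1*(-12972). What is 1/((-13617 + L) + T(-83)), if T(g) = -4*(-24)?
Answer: 1/5315 ≈ 0.00018815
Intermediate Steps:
T(g) = 96
L = 18836 (L = 5864 + 12972 = 18836)
1/((-13617 + L) + T(-83)) = 1/((-13617 + 18836) + 96) = 1/(5219 + 96) = 1/5315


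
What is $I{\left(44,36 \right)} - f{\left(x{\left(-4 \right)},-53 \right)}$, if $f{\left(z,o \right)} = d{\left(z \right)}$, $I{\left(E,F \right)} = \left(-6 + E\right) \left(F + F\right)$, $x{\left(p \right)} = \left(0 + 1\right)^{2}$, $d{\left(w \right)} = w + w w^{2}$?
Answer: $2734$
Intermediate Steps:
$d{\left(w \right)} = w + w^{3}$
$x{\left(p \right)} = 1$ ($x{\left(p \right)} = 1^{2} = 1$)
$I{\left(E,F \right)} = 2 F \left(-6 + E\right)$ ($I{\left(E,F \right)} = \left(-6 + E\right) 2 F = 2 F \left(-6 + E\right)$)
$f{\left(z,o \right)} = z + z^{3}$
$I{\left(44,36 \right)} - f{\left(x{\left(-4 \right)},-53 \right)} = 2 \cdot 36 \left(-6 + 44\right) - \left(1 + 1^{3}\right) = 2 \cdot 36 \cdot 38 - \left(1 + 1\right) = 2736 - 2 = 2734$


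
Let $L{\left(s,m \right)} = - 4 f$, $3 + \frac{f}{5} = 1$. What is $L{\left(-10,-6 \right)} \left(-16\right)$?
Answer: $-640$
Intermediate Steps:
$f = -10$ ($f = -15 + 5 \cdot 1 = -15 + 5 = -10$)
$L{\left(s,m \right)} = 40$ ($L{\left(s,m \right)} = \left(-4\right) \left(-10\right) = 40$)
$L{\left(-10,-6 \right)} \left(-16\right) = 40 \left(-16\right) = -640$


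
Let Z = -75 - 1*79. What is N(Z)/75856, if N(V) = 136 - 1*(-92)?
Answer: 57/18964 ≈ 0.0030057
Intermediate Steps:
Z = -154 (Z = -75 - 79 = -154)
N(V) = 228 (N(V) = 136 + 92 = 228)
N(Z)/75856 = 228/75856 = 228*(1/75856) = 57/18964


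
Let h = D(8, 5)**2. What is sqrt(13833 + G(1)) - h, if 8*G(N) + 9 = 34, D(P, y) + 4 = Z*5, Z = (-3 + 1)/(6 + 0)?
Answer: -289/9 + sqrt(221378)/4 ≈ 85.516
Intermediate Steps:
Z = -1/3 (Z = -2/6 = -2*1/6 = -1/3 ≈ -0.33333)
D(P, y) = -17/3 (D(P, y) = -4 - 1/3*5 = -4 - 5/3 = -17/3)
G(N) = 25/8 (G(N) = -9/8 + (1/8)*34 = -9/8 + 17/4 = 25/8)
h = 289/9 (h = (-17/3)**2 = 289/9 ≈ 32.111)
sqrt(13833 + G(1)) - h = sqrt(13833 + 25/8) - 1*289/9 = sqrt(110689/8) - 289/9 = sqrt(221378)/4 - 289/9 = -289/9 + sqrt(221378)/4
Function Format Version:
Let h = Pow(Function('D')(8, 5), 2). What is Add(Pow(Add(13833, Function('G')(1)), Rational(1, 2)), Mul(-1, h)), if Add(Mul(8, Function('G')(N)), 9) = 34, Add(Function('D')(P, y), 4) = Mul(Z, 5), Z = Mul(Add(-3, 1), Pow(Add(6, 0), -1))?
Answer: Add(Rational(-289, 9), Mul(Rational(1, 4), Pow(221378, Rational(1, 2)))) ≈ 85.516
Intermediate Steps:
Z = Rational(-1, 3) (Z = Mul(-2, Pow(6, -1)) = Mul(-2, Rational(1, 6)) = Rational(-1, 3) ≈ -0.33333)
Function('D')(P, y) = Rational(-17, 3) (Function('D')(P, y) = Add(-4, Mul(Rational(-1, 3), 5)) = Add(-4, Rational(-5, 3)) = Rational(-17, 3))
Function('G')(N) = Rational(25, 8) (Function('G')(N) = Add(Rational(-9, 8), Mul(Rational(1, 8), 34)) = Add(Rational(-9, 8), Rational(17, 4)) = Rational(25, 8))
h = Rational(289, 9) (h = Pow(Rational(-17, 3), 2) = Rational(289, 9) ≈ 32.111)
Add(Pow(Add(13833, Function('G')(1)), Rational(1, 2)), Mul(-1, h)) = Add(Pow(Add(13833, Rational(25, 8)), Rational(1, 2)), Mul(-1, Rational(289, 9))) = Add(Pow(Rational(110689, 8), Rational(1, 2)), Rational(-289, 9)) = Add(Mul(Rational(1, 4), Pow(221378, Rational(1, 2))), Rational(-289, 9)) = Add(Rational(-289, 9), Mul(Rational(1, 4), Pow(221378, Rational(1, 2))))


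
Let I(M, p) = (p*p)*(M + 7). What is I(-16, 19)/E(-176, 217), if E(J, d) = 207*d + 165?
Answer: -1083/15028 ≈ -0.072065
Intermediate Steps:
E(J, d) = 165 + 207*d
I(M, p) = p**2*(7 + M)
I(-16, 19)/E(-176, 217) = (19**2*(7 - 16))/(165 + 207*217) = (361*(-9))/(165 + 44919) = -3249/45084 = -3249*1/45084 = -1083/15028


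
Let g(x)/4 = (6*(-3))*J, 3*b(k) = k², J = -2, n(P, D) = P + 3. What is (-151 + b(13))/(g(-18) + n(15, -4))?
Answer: -142/243 ≈ -0.58436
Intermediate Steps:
n(P, D) = 3 + P
b(k) = k²/3
g(x) = 144 (g(x) = 4*((6*(-3))*(-2)) = 4*(-18*(-2)) = 4*36 = 144)
(-151 + b(13))/(g(-18) + n(15, -4)) = (-151 + (⅓)*13²)/(144 + (3 + 15)) = (-151 + (⅓)*169)/(144 + 18) = (-151 + 169/3)/162 = -284/3*1/162 = -142/243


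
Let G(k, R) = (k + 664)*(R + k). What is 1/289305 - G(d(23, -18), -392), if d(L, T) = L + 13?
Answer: 72094806001/289305 ≈ 2.4920e+5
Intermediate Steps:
d(L, T) = 13 + L
G(k, R) = (664 + k)*(R + k)
1/289305 - G(d(23, -18), -392) = 1/289305 - ((13 + 23)² + 664*(-392) + 664*(13 + 23) - 392*(13 + 23)) = 1/289305 - (36² - 260288 + 664*36 - 392*36) = 1/289305 - (1296 - 260288 + 23904 - 14112) = 1/289305 - 1*(-249200) = 1/289305 + 249200 = 72094806001/289305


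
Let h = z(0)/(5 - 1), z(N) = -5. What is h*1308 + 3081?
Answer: 1446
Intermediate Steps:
h = -5/4 (h = -5/(5 - 1) = -5/4 ≈ -1.2500)
h*1308 + 3081 = -5/4*1308 + 3081 = -1635 + 3081 = 1446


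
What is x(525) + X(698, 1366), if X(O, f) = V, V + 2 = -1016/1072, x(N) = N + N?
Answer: 140305/134 ≈ 1047.1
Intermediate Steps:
x(N) = 2*N
V = -395/134 (V = -2 - 1016/1072 = -2 - 1016*1/1072 = -2 - 127/134 = -395/134 ≈ -2.9478)
X(O, f) = -395/134
x(525) + X(698, 1366) = 2*525 - 395/134 = 1050 - 395/134 = 140305/134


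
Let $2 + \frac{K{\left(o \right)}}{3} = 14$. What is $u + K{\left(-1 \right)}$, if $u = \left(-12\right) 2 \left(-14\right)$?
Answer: $372$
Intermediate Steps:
$u = 336$ ($u = \left(-24\right) \left(-14\right) = 336$)
$K{\left(o \right)} = 36$ ($K{\left(o \right)} = -6 + 3 \cdot 14 = -6 + 42 = 36$)
$u + K{\left(-1 \right)} = 336 + 36 = 372$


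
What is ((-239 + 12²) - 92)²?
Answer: 34969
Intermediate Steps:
((-239 + 12²) - 92)² = ((-239 + 144) - 92)² = (-95 - 92)² = (-187)² = 34969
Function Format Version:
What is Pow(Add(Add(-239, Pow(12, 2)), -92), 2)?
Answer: 34969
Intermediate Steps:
Pow(Add(Add(-239, Pow(12, 2)), -92), 2) = Pow(Add(Add(-239, 144), -92), 2) = Pow(Add(-95, -92), 2) = Pow(-187, 2) = 34969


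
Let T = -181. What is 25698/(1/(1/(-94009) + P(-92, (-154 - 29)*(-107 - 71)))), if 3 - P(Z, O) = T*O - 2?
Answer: 14243567990474820/94009 ≈ 1.5151e+11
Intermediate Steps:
P(Z, O) = 5 + 181*O (P(Z, O) = 3 - (-181*O - 2) = 3 - (-2 - 181*O) = 3 + (2 + 181*O) = 5 + 181*O)
25698/(1/(1/(-94009) + P(-92, (-154 - 29)*(-107 - 71)))) = 25698/(1/(1/(-94009) + (5 + 181*((-154 - 29)*(-107 - 71))))) = 25698/(1/(-1/94009 + (5 + 181*(-183*(-178))))) = 25698/(1/(-1/94009 + (5 + 181*32574))) = 25698/(1/(-1/94009 + (5 + 5895894))) = 25698/(1/(-1/94009 + 5895899)) = 25698/(1/(554267569090/94009)) = 25698/(94009/554267569090) = 25698*(554267569090/94009) = 14243567990474820/94009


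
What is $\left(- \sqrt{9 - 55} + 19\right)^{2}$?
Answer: $\left(19 - i \sqrt{46}\right)^{2} \approx 315.0 - 257.73 i$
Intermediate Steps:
$\left(- \sqrt{9 - 55} + 19\right)^{2} = \left(- \sqrt{-46} + 19\right)^{2} = \left(- i \sqrt{46} + 19\right)^{2} = \left(19 - i \sqrt{46}\right)^{2}$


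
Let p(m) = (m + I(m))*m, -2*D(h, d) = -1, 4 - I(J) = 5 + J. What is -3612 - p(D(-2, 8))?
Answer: -7223/2 ≈ -3611.5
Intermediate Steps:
I(J) = -1 - J (I(J) = 4 - (5 + J) = 4 + (-5 - J) = -1 - J)
D(h, d) = ½ (D(h, d) = -½*(-1) = ½)
p(m) = -m (p(m) = (m + (-1 - m))*m = -m)
-3612 - p(D(-2, 8)) = -3612 - (-1)/2 = -3612 - 1*(-½) = -3612 + ½ = -7223/2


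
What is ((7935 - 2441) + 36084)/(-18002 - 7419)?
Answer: -41578/25421 ≈ -1.6356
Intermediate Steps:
((7935 - 2441) + 36084)/(-18002 - 7419) = (5494 + 36084)/(-25421) = 41578*(-1/25421) = -41578/25421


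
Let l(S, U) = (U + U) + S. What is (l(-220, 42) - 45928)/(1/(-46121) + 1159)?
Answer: -1062258872/26727119 ≈ -39.745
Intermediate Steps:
l(S, U) = S + 2*U (l(S, U) = 2*U + S = S + 2*U)
(l(-220, 42) - 45928)/(1/(-46121) + 1159) = ((-220 + 2*42) - 45928)/(1/(-46121) + 1159) = ((-220 + 84) - 45928)/(-1/46121 + 1159) = (-136 - 45928)/(53454238/46121) = -46064*46121/53454238 = -1062258872/26727119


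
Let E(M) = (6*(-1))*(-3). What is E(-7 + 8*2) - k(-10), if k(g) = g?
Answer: 28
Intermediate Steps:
E(M) = 18 (E(M) = -6*(-3) = 18)
E(-7 + 8*2) - k(-10) = 18 - 1*(-10) = 18 + 10 = 28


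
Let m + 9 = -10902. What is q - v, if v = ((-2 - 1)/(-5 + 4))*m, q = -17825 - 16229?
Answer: -1321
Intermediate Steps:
m = -10911 (m = -9 - 10902 = -10911)
q = -34054
v = -32733 (v = ((-2 - 1)/(-5 + 4))*(-10911) = -3/(-1)*(-10911) = -3*(-1)*(-10911) = 3*(-10911) = -32733)
q - v = -34054 - 1*(-32733) = -34054 + 32733 = -1321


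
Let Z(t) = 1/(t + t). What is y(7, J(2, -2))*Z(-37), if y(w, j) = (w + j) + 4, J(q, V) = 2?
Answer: -13/74 ≈ -0.17568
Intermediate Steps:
y(w, j) = 4 + j + w (y(w, j) = (j + w) + 4 = 4 + j + w)
Z(t) = 1/(2*t)
y(7, J(2, -2))*Z(-37) = (4 + 2 + 7)*((½)/(-37)) = 13*((½)*(-1/37)) = 13*(-1/74) = -13/74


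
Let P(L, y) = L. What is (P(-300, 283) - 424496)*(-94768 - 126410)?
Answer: 93955529688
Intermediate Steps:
(P(-300, 283) - 424496)*(-94768 - 126410) = (-300 - 424496)*(-94768 - 126410) = -424796*(-221178) = 93955529688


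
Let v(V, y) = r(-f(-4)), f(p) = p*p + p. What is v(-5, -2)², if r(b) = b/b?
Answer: 1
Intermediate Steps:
f(p) = p + p² (f(p) = p² + p = p + p²)
r(b) = 1
v(V, y) = 1
v(-5, -2)² = 1² = 1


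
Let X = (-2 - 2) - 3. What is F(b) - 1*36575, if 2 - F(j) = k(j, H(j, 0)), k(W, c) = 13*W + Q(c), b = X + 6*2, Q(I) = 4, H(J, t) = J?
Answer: -36642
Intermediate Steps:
X = -7 (X = -4 - 3 = -7)
b = 5 (b = -7 + 6*2 = -7 + 12 = 5)
k(W, c) = 4 + 13*W (k(W, c) = 13*W + 4 = 4 + 13*W)
F(j) = -2 - 13*j (F(j) = 2 - (4 + 13*j) = 2 + (-4 - 13*j) = -2 - 13*j)
F(b) - 1*36575 = (-2 - 13*5) - 1*36575 = (-2 - 65) - 36575 = -67 - 36575 = -36642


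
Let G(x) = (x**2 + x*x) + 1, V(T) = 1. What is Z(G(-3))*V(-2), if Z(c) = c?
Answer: 19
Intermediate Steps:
G(x) = 1 + 2*x**2 (G(x) = (x**2 + x**2) + 1 = 2*x**2 + 1 = 1 + 2*x**2)
Z(G(-3))*V(-2) = (1 + 2*(-3)**2)*1 = (1 + 2*9)*1 = (1 + 18)*1 = 19*1 = 19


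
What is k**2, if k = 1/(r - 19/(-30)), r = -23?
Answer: 900/450241 ≈ 0.0019989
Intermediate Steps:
k = -30/671 (k = 1/(-23 - 19/(-30)) = 1/(-23 - 19*(-1/30)) = 1/(-23 + 19/30) = 1/(-671/30) = -30/671 ≈ -0.044709)
k**2 = (-30/671)**2 = 900/450241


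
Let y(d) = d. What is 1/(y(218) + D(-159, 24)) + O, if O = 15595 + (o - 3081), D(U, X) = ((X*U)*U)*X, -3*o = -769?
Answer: 557887617017/43686222 ≈ 12770.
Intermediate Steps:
o = 769/3 (o = -⅓*(-769) = 769/3 ≈ 256.33)
D(U, X) = U²*X² (D(U, X) = ((U*X)*U)*X = (X*U²)*X = U²*X²)
O = 38311/3 (O = 15595 + (769/3 - 3081) = 15595 - 8474/3 = 38311/3 ≈ 12770.)
1/(y(218) + D(-159, 24)) + O = 1/(218 + (-159)²*24²) + 38311/3 = 1/(218 + 25281*576) + 38311/3 = 1/(218 + 14561856) + 38311/3 = 1/14562074 + 38311/3 = 557887617017/43686222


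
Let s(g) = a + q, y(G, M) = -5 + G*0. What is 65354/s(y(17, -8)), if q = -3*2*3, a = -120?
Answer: -32677/69 ≈ -473.58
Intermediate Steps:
y(G, M) = -5 (y(G, M) = -5 + 0 = -5)
q = -18 (q = -6*3 = -18)
s(g) = -138 (s(g) = -120 - 18 = -138)
65354/s(y(17, -8)) = 65354/(-138) = 65354*(-1/138) = -32677/69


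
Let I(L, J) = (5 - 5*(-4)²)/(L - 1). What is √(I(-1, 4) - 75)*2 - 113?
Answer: -113 + 5*I*√6 ≈ -113.0 + 12.247*I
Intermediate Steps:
I(L, J) = -75/(-1 + L) (I(L, J) = (5 - 5*16)/(-1 + L) = (5 - 80)/(-1 + L) = -75/(-1 + L))
√(I(-1, 4) - 75)*2 - 113 = √(-75/(-1 - 1) - 75)*2 - 113 = √(-75/(-2) - 75)*2 - 113 = √(-75*(-½) - 75)*2 - 113 = √(75/2 - 75)*2 - 113 = √(-75/2)*2 - 113 = (5*I*√6/2)*2 - 113 = 5*I*√6 - 113 = -113 + 5*I*√6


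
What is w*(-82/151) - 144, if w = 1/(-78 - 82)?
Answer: -1739479/12080 ≈ -144.00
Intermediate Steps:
w = -1/160 (w = 1/(-160) = -1/160 ≈ -0.0062500)
w*(-82/151) - 144 = -(-41)/(80*151) - 144 = -1/160*(-82/151) - 144 = 41/12080 - 144 = -1739479/12080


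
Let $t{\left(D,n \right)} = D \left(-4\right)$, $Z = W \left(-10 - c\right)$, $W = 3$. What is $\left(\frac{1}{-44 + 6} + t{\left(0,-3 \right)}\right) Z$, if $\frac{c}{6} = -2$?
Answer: $- \frac{3}{19} \approx -0.15789$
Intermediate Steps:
$c = -12$ ($c = 6 \left(-2\right) = -12$)
$Z = 6$ ($Z = 3 \left(-10 - -12\right) = 3 \left(-10 + 12\right) = 3 \cdot 2 = 6$)
$t{\left(D,n \right)} = - 4 D$
$\left(\frac{1}{-44 + 6} + t{\left(0,-3 \right)}\right) Z = \left(\frac{1}{-44 + 6} - 0\right) 6 = \left(\frac{1}{-38} + 0\right) 6 = \left(- \frac{1}{38} + 0\right) 6 = \left(- \frac{1}{38}\right) 6 = - \frac{3}{19}$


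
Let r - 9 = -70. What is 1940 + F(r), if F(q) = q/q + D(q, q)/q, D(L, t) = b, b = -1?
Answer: 118402/61 ≈ 1941.0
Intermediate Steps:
r = -61 (r = 9 - 70 = -61)
D(L, t) = -1
F(q) = 1 - 1/q (F(q) = q/q - 1/q = 1 - 1/q)
1940 + F(r) = 1940 + (-1 - 61)/(-61) = 1940 - 1/61*(-62) = 1940 + 62/61 = 118402/61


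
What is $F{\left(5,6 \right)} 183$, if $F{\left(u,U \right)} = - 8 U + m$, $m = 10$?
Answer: $-6954$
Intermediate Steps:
$F{\left(u,U \right)} = 10 - 8 U$ ($F{\left(u,U \right)} = - 8 U + 10 = 10 - 8 U$)
$F{\left(5,6 \right)} 183 = \left(10 - 48\right) 183 = \left(-38\right) 183 = -6954$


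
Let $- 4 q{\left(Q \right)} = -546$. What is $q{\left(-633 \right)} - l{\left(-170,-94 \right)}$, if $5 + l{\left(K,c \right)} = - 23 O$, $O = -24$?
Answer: $- \frac{821}{2} \approx -410.5$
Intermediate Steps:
$l{\left(K,c \right)} = 547$ ($l{\left(K,c \right)} = -5 - -552 = -5 + 552 = 547$)
$q{\left(Q \right)} = \frac{273}{2}$ ($q{\left(Q \right)} = \left(- \frac{1}{4}\right) \left(-546\right) = \frac{273}{2}$)
$q{\left(-633 \right)} - l{\left(-170,-94 \right)} = \frac{273}{2} - 547 = - \frac{821}{2}$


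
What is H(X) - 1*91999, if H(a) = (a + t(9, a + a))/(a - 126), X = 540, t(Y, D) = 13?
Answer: -38087033/414 ≈ -91998.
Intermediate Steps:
H(a) = (13 + a)/(-126 + a) (H(a) = (a + 13)/(a - 126) = (13 + a)/(-126 + a))
H(X) - 1*91999 = (13 + 540)/(-126 + 540) - 1*91999 = 553/414 - 91999 = -38087033/414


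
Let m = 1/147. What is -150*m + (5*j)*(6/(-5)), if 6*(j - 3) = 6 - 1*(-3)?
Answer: -1373/49 ≈ -28.020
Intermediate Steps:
j = 9/2 (j = 3 + (6 - 1*(-3))/6 = 3 + (6 + 3)/6 = 3 + (⅙)*9 = 3 + 3/2 = 9/2 ≈ 4.5000)
m = 1/147 ≈ 0.0068027
-150*m + (5*j)*(6/(-5)) = -150*1/147 + (5*(9/2))*(6/(-5)) = -50/49 + 45*(6*(-⅕))/2 = -50/49 + (45/2)*(-6/5) = -50/49 - 27 = -1373/49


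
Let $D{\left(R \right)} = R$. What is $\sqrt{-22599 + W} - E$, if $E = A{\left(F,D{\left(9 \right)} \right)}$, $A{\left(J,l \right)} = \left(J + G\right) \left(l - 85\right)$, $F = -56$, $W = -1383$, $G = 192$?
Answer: $10336 + i \sqrt{23982} \approx 10336.0 + 154.86 i$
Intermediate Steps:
$A{\left(J,l \right)} = \left(-85 + l\right) \left(192 + J\right)$ ($A{\left(J,l \right)} = \left(J + 192\right) \left(l - 85\right) = \left(192 + J\right) \left(-85 + l\right) = \left(-85 + l\right) \left(192 + J\right)$)
$E = -10336$ ($E = -16320 - -4760 + 192 \cdot 9 - 504 = -16320 + 4760 + 1728 - 504 = -10336$)
$\sqrt{-22599 + W} - E = \sqrt{-22599 - 1383} - -10336 = \sqrt{-23982} + 10336 = i \sqrt{23982} + 10336 = 10336 + i \sqrt{23982}$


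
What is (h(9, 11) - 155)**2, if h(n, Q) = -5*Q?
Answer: 44100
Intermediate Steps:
(h(9, 11) - 155)**2 = (-5*11 - 155)**2 = (-55 - 155)**2 = (-210)**2 = 44100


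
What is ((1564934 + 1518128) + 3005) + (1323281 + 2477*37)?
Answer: 4500997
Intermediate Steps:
((1564934 + 1518128) + 3005) + (1323281 + 2477*37) = (3083062 + 3005) + (1323281 + 91649) = 3086067 + 1414930 = 4500997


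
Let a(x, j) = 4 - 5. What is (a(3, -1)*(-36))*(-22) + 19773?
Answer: 18981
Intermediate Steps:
a(x, j) = -1
(a(3, -1)*(-36))*(-22) + 19773 = -1*(-36)*(-22) + 19773 = 36*(-22) + 19773 = -792 + 19773 = 18981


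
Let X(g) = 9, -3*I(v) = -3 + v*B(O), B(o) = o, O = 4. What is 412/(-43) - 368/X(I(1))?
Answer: -19532/387 ≈ -50.470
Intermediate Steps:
I(v) = 1 - 4*v/3 (I(v) = -(-3 + v*4)/3 = -(-3 + 4*v)/3 = 1 - 4*v/3)
412/(-43) - 368/X(I(1)) = 412/(-43) - 368/9 = 412*(-1/43) - 368*⅑ = -412/43 - 368/9 = -19532/387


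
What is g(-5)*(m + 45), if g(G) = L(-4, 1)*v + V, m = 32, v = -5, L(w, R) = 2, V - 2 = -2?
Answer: -770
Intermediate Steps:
V = 0 (V = 2 - 2 = 0)
g(G) = -10 (g(G) = 2*(-5) + 0 = -10 + 0 = -10)
g(-5)*(m + 45) = -10*(32 + 45) = -10*77 = -770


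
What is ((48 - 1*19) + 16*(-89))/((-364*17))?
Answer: 1395/6188 ≈ 0.22544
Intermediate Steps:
((48 - 1*19) + 16*(-89))/((-364*17)) = ((48 - 19) - 1424)/(-6188) = (29 - 1424)*(-1/6188) = -1395*(-1/6188) = 1395/6188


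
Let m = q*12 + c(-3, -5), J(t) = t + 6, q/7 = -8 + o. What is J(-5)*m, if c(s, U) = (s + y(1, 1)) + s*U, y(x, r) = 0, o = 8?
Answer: 12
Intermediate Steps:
c(s, U) = s + U*s (c(s, U) = (s + 0) + s*U = s + U*s)
q = 0 (q = 7*(-8 + 8) = 7*0 = 0)
J(t) = 6 + t
m = 12 (m = 0*12 - 3*(1 - 5) = 0 - 3*(-4) = 0 + 12 = 12)
J(-5)*m = (6 - 5)*12 = 1*12 = 12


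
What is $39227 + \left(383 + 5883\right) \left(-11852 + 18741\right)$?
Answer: $43205701$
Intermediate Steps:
$39227 + \left(383 + 5883\right) \left(-11852 + 18741\right) = 39227 + 6266 \cdot 6889 = 39227 + 43166474 = 43205701$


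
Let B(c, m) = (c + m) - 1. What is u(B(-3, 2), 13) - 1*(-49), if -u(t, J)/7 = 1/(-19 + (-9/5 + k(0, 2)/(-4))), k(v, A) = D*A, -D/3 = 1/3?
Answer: 1431/29 ≈ 49.345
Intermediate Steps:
D = -1 (D = -3/3 = -3*1/3 = -1)
k(v, A) = -A
B(c, m) = -1 + c + m
u(t, J) = 10/29 (u(t, J) = -7/(-19 + (-9/5 - 1*2/(-4))) = -7/(-19 + (-9*1/5 - 2*(-1/4))) = -7/(-19 + (-9/5 + 1/2)) = -7/(-19 - 13/10) = -7/(-203/10) = -7*(-10/203) = 10/29)
u(B(-3, 2), 13) - 1*(-49) = 10/29 - 1*(-49) = 10/29 + 49 = 1431/29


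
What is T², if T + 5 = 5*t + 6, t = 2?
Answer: 121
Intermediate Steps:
T = 11 (T = -5 + (5*2 + 6) = -5 + (10 + 6) = -5 + 16 = 11)
T² = 11² = 121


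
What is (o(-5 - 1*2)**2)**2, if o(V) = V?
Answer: 2401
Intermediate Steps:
(o(-5 - 1*2)**2)**2 = ((-5 - 1*2)**2)**2 = ((-5 - 2)**2)**2 = ((-7)**2)**2 = 49**2 = 2401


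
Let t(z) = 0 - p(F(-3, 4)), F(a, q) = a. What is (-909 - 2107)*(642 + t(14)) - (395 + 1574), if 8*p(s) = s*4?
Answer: -1942765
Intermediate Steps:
p(s) = s/2 (p(s) = (s*4)/8 = (4*s)/8 = s/2)
t(z) = 3/2 (t(z) = 0 - (-3)/2 = 0 - 1*(-3/2) = 0 + 3/2 = 3/2)
(-909 - 2107)*(642 + t(14)) - (395 + 1574) = (-909 - 2107)*(642 + 3/2) - (395 + 1574) = -3016*1287/2 - 1*1969 = -1940796 - 1969 = -1942765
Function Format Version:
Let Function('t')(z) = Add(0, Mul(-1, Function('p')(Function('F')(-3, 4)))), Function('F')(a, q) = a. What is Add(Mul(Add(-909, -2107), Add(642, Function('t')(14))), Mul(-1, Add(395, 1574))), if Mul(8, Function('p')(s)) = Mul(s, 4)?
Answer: -1942765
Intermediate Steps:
Function('p')(s) = Mul(Rational(1, 2), s) (Function('p')(s) = Mul(Rational(1, 8), Mul(s, 4)) = Mul(Rational(1, 8), Mul(4, s)) = Mul(Rational(1, 2), s))
Function('t')(z) = Rational(3, 2) (Function('t')(z) = Add(0, Mul(-1, Mul(Rational(1, 2), -3))) = Add(0, Mul(-1, Rational(-3, 2))) = Add(0, Rational(3, 2)) = Rational(3, 2))
Add(Mul(Add(-909, -2107), Add(642, Function('t')(14))), Mul(-1, Add(395, 1574))) = Add(Mul(Add(-909, -2107), Add(642, Rational(3, 2))), Mul(-1, Add(395, 1574))) = Add(Mul(-3016, Rational(1287, 2)), Mul(-1, 1969)) = Add(-1940796, -1969) = -1942765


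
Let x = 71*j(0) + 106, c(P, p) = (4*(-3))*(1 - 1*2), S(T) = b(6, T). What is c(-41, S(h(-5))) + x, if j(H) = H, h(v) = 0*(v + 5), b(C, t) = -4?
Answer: 118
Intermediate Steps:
h(v) = 0 (h(v) = 0*(5 + v) = 0)
S(T) = -4
c(P, p) = 12 (c(P, p) = -12*(1 - 2) = -12*(-1) = 12)
x = 106 (x = 71*0 + 106 = 0 + 106 = 106)
c(-41, S(h(-5))) + x = 12 + 106 = 118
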